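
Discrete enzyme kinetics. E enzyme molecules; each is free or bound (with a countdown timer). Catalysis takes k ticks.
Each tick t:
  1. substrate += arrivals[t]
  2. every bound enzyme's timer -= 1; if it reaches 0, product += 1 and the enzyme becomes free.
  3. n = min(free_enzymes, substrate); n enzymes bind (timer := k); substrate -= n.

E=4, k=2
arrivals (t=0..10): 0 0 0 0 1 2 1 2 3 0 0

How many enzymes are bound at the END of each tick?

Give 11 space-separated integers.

t=0: arr=0 -> substrate=0 bound=0 product=0
t=1: arr=0 -> substrate=0 bound=0 product=0
t=2: arr=0 -> substrate=0 bound=0 product=0
t=3: arr=0 -> substrate=0 bound=0 product=0
t=4: arr=1 -> substrate=0 bound=1 product=0
t=5: arr=2 -> substrate=0 bound=3 product=0
t=6: arr=1 -> substrate=0 bound=3 product=1
t=7: arr=2 -> substrate=0 bound=3 product=3
t=8: arr=3 -> substrate=1 bound=4 product=4
t=9: arr=0 -> substrate=0 bound=3 product=6
t=10: arr=0 -> substrate=0 bound=1 product=8

Answer: 0 0 0 0 1 3 3 3 4 3 1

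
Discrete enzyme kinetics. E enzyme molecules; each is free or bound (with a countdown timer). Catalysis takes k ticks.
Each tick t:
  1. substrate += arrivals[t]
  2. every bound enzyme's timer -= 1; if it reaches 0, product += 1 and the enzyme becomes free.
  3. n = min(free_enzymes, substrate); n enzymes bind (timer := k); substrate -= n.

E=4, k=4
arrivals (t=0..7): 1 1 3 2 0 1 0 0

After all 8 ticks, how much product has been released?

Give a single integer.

Answer: 4

Derivation:
t=0: arr=1 -> substrate=0 bound=1 product=0
t=1: arr=1 -> substrate=0 bound=2 product=0
t=2: arr=3 -> substrate=1 bound=4 product=0
t=3: arr=2 -> substrate=3 bound=4 product=0
t=4: arr=0 -> substrate=2 bound=4 product=1
t=5: arr=1 -> substrate=2 bound=4 product=2
t=6: arr=0 -> substrate=0 bound=4 product=4
t=7: arr=0 -> substrate=0 bound=4 product=4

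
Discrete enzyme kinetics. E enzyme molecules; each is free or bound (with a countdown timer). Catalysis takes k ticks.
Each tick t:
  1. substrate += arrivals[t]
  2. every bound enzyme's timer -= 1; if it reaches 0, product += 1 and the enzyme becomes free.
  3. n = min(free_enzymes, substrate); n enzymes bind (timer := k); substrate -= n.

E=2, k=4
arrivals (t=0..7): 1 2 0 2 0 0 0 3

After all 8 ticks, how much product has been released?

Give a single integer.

Answer: 2

Derivation:
t=0: arr=1 -> substrate=0 bound=1 product=0
t=1: arr=2 -> substrate=1 bound=2 product=0
t=2: arr=0 -> substrate=1 bound=2 product=0
t=3: arr=2 -> substrate=3 bound=2 product=0
t=4: arr=0 -> substrate=2 bound=2 product=1
t=5: arr=0 -> substrate=1 bound=2 product=2
t=6: arr=0 -> substrate=1 bound=2 product=2
t=7: arr=3 -> substrate=4 bound=2 product=2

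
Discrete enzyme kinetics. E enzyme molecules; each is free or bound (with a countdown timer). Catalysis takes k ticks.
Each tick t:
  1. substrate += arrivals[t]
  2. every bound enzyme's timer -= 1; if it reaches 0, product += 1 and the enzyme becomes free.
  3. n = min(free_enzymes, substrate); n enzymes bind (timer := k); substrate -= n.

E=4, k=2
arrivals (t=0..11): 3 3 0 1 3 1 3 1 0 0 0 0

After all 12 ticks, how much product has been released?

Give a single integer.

Answer: 15

Derivation:
t=0: arr=3 -> substrate=0 bound=3 product=0
t=1: arr=3 -> substrate=2 bound=4 product=0
t=2: arr=0 -> substrate=0 bound=3 product=3
t=3: arr=1 -> substrate=0 bound=3 product=4
t=4: arr=3 -> substrate=0 bound=4 product=6
t=5: arr=1 -> substrate=0 bound=4 product=7
t=6: arr=3 -> substrate=0 bound=4 product=10
t=7: arr=1 -> substrate=0 bound=4 product=11
t=8: arr=0 -> substrate=0 bound=1 product=14
t=9: arr=0 -> substrate=0 bound=0 product=15
t=10: arr=0 -> substrate=0 bound=0 product=15
t=11: arr=0 -> substrate=0 bound=0 product=15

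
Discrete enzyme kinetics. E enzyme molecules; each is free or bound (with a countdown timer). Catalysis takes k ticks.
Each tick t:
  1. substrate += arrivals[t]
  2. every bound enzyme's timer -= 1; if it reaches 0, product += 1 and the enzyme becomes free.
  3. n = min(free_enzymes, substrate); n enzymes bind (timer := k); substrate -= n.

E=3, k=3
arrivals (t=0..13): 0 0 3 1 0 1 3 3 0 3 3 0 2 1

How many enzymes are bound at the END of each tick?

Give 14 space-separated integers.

t=0: arr=0 -> substrate=0 bound=0 product=0
t=1: arr=0 -> substrate=0 bound=0 product=0
t=2: arr=3 -> substrate=0 bound=3 product=0
t=3: arr=1 -> substrate=1 bound=3 product=0
t=4: arr=0 -> substrate=1 bound=3 product=0
t=5: arr=1 -> substrate=0 bound=2 product=3
t=6: arr=3 -> substrate=2 bound=3 product=3
t=7: arr=3 -> substrate=5 bound=3 product=3
t=8: arr=0 -> substrate=3 bound=3 product=5
t=9: arr=3 -> substrate=5 bound=3 product=6
t=10: arr=3 -> substrate=8 bound=3 product=6
t=11: arr=0 -> substrate=6 bound=3 product=8
t=12: arr=2 -> substrate=7 bound=3 product=9
t=13: arr=1 -> substrate=8 bound=3 product=9

Answer: 0 0 3 3 3 2 3 3 3 3 3 3 3 3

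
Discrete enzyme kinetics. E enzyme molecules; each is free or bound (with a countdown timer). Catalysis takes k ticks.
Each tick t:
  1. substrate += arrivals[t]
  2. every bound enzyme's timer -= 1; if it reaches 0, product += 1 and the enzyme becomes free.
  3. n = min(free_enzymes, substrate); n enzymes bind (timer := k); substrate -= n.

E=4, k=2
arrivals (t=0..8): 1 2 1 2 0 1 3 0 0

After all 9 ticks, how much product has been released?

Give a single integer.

Answer: 10

Derivation:
t=0: arr=1 -> substrate=0 bound=1 product=0
t=1: arr=2 -> substrate=0 bound=3 product=0
t=2: arr=1 -> substrate=0 bound=3 product=1
t=3: arr=2 -> substrate=0 bound=3 product=3
t=4: arr=0 -> substrate=0 bound=2 product=4
t=5: arr=1 -> substrate=0 bound=1 product=6
t=6: arr=3 -> substrate=0 bound=4 product=6
t=7: arr=0 -> substrate=0 bound=3 product=7
t=8: arr=0 -> substrate=0 bound=0 product=10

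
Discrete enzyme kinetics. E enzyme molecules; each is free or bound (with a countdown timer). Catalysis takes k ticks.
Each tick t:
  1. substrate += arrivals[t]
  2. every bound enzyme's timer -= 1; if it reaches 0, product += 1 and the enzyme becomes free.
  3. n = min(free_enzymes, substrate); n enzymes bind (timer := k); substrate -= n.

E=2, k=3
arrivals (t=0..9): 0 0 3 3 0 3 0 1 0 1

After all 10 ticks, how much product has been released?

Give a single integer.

t=0: arr=0 -> substrate=0 bound=0 product=0
t=1: arr=0 -> substrate=0 bound=0 product=0
t=2: arr=3 -> substrate=1 bound=2 product=0
t=3: arr=3 -> substrate=4 bound=2 product=0
t=4: arr=0 -> substrate=4 bound=2 product=0
t=5: arr=3 -> substrate=5 bound=2 product=2
t=6: arr=0 -> substrate=5 bound=2 product=2
t=7: arr=1 -> substrate=6 bound=2 product=2
t=8: arr=0 -> substrate=4 bound=2 product=4
t=9: arr=1 -> substrate=5 bound=2 product=4

Answer: 4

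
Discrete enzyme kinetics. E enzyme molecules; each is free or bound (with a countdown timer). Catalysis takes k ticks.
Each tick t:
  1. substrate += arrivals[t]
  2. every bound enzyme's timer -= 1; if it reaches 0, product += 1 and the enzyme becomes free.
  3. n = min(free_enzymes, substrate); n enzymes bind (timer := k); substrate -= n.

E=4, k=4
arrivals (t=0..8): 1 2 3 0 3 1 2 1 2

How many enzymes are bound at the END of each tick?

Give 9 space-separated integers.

t=0: arr=1 -> substrate=0 bound=1 product=0
t=1: arr=2 -> substrate=0 bound=3 product=0
t=2: arr=3 -> substrate=2 bound=4 product=0
t=3: arr=0 -> substrate=2 bound=4 product=0
t=4: arr=3 -> substrate=4 bound=4 product=1
t=5: arr=1 -> substrate=3 bound=4 product=3
t=6: arr=2 -> substrate=4 bound=4 product=4
t=7: arr=1 -> substrate=5 bound=4 product=4
t=8: arr=2 -> substrate=6 bound=4 product=5

Answer: 1 3 4 4 4 4 4 4 4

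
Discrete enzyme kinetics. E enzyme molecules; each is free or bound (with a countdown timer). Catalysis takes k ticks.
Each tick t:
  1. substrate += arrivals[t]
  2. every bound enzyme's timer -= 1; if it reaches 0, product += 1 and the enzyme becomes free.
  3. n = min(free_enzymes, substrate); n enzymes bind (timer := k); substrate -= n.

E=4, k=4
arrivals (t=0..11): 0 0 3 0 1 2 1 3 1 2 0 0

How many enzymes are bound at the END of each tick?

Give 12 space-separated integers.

t=0: arr=0 -> substrate=0 bound=0 product=0
t=1: arr=0 -> substrate=0 bound=0 product=0
t=2: arr=3 -> substrate=0 bound=3 product=0
t=3: arr=0 -> substrate=0 bound=3 product=0
t=4: arr=1 -> substrate=0 bound=4 product=0
t=5: arr=2 -> substrate=2 bound=4 product=0
t=6: arr=1 -> substrate=0 bound=4 product=3
t=7: arr=3 -> substrate=3 bound=4 product=3
t=8: arr=1 -> substrate=3 bound=4 product=4
t=9: arr=2 -> substrate=5 bound=4 product=4
t=10: arr=0 -> substrate=2 bound=4 product=7
t=11: arr=0 -> substrate=2 bound=4 product=7

Answer: 0 0 3 3 4 4 4 4 4 4 4 4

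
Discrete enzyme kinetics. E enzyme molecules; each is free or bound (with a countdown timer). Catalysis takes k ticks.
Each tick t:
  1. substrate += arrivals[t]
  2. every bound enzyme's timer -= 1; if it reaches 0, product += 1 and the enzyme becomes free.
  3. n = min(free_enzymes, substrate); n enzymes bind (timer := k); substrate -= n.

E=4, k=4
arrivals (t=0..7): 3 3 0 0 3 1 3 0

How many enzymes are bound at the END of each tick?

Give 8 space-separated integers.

t=0: arr=3 -> substrate=0 bound=3 product=0
t=1: arr=3 -> substrate=2 bound=4 product=0
t=2: arr=0 -> substrate=2 bound=4 product=0
t=3: arr=0 -> substrate=2 bound=4 product=0
t=4: arr=3 -> substrate=2 bound=4 product=3
t=5: arr=1 -> substrate=2 bound=4 product=4
t=6: arr=3 -> substrate=5 bound=4 product=4
t=7: arr=0 -> substrate=5 bound=4 product=4

Answer: 3 4 4 4 4 4 4 4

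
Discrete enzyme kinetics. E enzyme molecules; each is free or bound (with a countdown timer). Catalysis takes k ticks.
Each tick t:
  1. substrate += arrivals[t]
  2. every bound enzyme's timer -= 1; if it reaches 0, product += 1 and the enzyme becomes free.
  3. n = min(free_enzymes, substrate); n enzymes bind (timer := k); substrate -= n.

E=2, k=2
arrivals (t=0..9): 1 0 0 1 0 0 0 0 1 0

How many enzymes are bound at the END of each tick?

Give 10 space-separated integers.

t=0: arr=1 -> substrate=0 bound=1 product=0
t=1: arr=0 -> substrate=0 bound=1 product=0
t=2: arr=0 -> substrate=0 bound=0 product=1
t=3: arr=1 -> substrate=0 bound=1 product=1
t=4: arr=0 -> substrate=0 bound=1 product=1
t=5: arr=0 -> substrate=0 bound=0 product=2
t=6: arr=0 -> substrate=0 bound=0 product=2
t=7: arr=0 -> substrate=0 bound=0 product=2
t=8: arr=1 -> substrate=0 bound=1 product=2
t=9: arr=0 -> substrate=0 bound=1 product=2

Answer: 1 1 0 1 1 0 0 0 1 1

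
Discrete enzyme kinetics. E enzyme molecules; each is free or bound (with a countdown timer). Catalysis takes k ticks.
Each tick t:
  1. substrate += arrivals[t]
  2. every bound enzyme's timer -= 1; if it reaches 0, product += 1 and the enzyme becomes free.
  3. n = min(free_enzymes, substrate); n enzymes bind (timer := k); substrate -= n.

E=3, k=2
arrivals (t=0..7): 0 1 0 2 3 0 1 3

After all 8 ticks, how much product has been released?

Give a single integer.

t=0: arr=0 -> substrate=0 bound=0 product=0
t=1: arr=1 -> substrate=0 bound=1 product=0
t=2: arr=0 -> substrate=0 bound=1 product=0
t=3: arr=2 -> substrate=0 bound=2 product=1
t=4: arr=3 -> substrate=2 bound=3 product=1
t=5: arr=0 -> substrate=0 bound=3 product=3
t=6: arr=1 -> substrate=0 bound=3 product=4
t=7: arr=3 -> substrate=1 bound=3 product=6

Answer: 6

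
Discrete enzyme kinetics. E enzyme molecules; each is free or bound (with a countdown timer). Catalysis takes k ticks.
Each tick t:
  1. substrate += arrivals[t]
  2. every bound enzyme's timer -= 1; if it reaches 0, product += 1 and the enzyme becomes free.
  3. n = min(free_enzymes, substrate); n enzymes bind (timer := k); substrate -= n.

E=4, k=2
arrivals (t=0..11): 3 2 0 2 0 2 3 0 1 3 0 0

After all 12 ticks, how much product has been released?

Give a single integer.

Answer: 16

Derivation:
t=0: arr=3 -> substrate=0 bound=3 product=0
t=1: arr=2 -> substrate=1 bound=4 product=0
t=2: arr=0 -> substrate=0 bound=2 product=3
t=3: arr=2 -> substrate=0 bound=3 product=4
t=4: arr=0 -> substrate=0 bound=2 product=5
t=5: arr=2 -> substrate=0 bound=2 product=7
t=6: arr=3 -> substrate=1 bound=4 product=7
t=7: arr=0 -> substrate=0 bound=3 product=9
t=8: arr=1 -> substrate=0 bound=2 product=11
t=9: arr=3 -> substrate=0 bound=4 product=12
t=10: arr=0 -> substrate=0 bound=3 product=13
t=11: arr=0 -> substrate=0 bound=0 product=16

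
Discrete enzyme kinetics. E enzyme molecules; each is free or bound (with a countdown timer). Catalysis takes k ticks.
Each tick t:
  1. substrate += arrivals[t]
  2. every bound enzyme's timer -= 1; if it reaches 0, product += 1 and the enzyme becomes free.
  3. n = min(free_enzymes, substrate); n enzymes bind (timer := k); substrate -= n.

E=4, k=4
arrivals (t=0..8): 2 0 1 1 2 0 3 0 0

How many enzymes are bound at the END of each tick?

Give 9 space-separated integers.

Answer: 2 2 3 4 4 4 4 4 3

Derivation:
t=0: arr=2 -> substrate=0 bound=2 product=0
t=1: arr=0 -> substrate=0 bound=2 product=0
t=2: arr=1 -> substrate=0 bound=3 product=0
t=3: arr=1 -> substrate=0 bound=4 product=0
t=4: arr=2 -> substrate=0 bound=4 product=2
t=5: arr=0 -> substrate=0 bound=4 product=2
t=6: arr=3 -> substrate=2 bound=4 product=3
t=7: arr=0 -> substrate=1 bound=4 product=4
t=8: arr=0 -> substrate=0 bound=3 product=6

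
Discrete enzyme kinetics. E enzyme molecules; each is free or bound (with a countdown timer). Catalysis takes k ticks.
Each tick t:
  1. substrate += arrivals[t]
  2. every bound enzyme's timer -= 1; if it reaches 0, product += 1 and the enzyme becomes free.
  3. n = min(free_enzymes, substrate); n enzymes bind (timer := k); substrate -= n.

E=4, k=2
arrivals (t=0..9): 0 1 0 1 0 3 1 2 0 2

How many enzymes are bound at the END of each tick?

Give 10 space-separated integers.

Answer: 0 1 1 1 1 3 4 3 2 2

Derivation:
t=0: arr=0 -> substrate=0 bound=0 product=0
t=1: arr=1 -> substrate=0 bound=1 product=0
t=2: arr=0 -> substrate=0 bound=1 product=0
t=3: arr=1 -> substrate=0 bound=1 product=1
t=4: arr=0 -> substrate=0 bound=1 product=1
t=5: arr=3 -> substrate=0 bound=3 product=2
t=6: arr=1 -> substrate=0 bound=4 product=2
t=7: arr=2 -> substrate=0 bound=3 product=5
t=8: arr=0 -> substrate=0 bound=2 product=6
t=9: arr=2 -> substrate=0 bound=2 product=8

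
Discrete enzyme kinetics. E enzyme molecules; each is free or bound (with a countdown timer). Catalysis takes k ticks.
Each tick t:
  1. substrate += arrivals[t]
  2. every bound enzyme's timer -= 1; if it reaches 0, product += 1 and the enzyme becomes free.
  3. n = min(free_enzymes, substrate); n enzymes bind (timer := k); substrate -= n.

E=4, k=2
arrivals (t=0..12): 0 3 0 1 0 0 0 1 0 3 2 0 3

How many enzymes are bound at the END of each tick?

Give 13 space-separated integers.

t=0: arr=0 -> substrate=0 bound=0 product=0
t=1: arr=3 -> substrate=0 bound=3 product=0
t=2: arr=0 -> substrate=0 bound=3 product=0
t=3: arr=1 -> substrate=0 bound=1 product=3
t=4: arr=0 -> substrate=0 bound=1 product=3
t=5: arr=0 -> substrate=0 bound=0 product=4
t=6: arr=0 -> substrate=0 bound=0 product=4
t=7: arr=1 -> substrate=0 bound=1 product=4
t=8: arr=0 -> substrate=0 bound=1 product=4
t=9: arr=3 -> substrate=0 bound=3 product=5
t=10: arr=2 -> substrate=1 bound=4 product=5
t=11: arr=0 -> substrate=0 bound=2 product=8
t=12: arr=3 -> substrate=0 bound=4 product=9

Answer: 0 3 3 1 1 0 0 1 1 3 4 2 4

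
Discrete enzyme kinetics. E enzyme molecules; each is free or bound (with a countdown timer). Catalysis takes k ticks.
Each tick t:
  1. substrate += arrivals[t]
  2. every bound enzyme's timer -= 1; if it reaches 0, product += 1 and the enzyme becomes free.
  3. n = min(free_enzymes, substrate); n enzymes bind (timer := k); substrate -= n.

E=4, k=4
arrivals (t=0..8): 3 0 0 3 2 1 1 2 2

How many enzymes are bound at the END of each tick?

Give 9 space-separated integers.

Answer: 3 3 3 4 4 4 4 4 4

Derivation:
t=0: arr=3 -> substrate=0 bound=3 product=0
t=1: arr=0 -> substrate=0 bound=3 product=0
t=2: arr=0 -> substrate=0 bound=3 product=0
t=3: arr=3 -> substrate=2 bound=4 product=0
t=4: arr=2 -> substrate=1 bound=4 product=3
t=5: arr=1 -> substrate=2 bound=4 product=3
t=6: arr=1 -> substrate=3 bound=4 product=3
t=7: arr=2 -> substrate=4 bound=4 product=4
t=8: arr=2 -> substrate=3 bound=4 product=7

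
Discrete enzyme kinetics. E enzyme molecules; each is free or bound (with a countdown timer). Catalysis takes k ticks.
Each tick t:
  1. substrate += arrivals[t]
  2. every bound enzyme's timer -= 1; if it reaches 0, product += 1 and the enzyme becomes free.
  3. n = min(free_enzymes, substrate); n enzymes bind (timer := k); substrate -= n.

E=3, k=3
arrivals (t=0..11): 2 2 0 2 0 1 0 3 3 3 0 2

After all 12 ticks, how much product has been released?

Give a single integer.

Answer: 9

Derivation:
t=0: arr=2 -> substrate=0 bound=2 product=0
t=1: arr=2 -> substrate=1 bound=3 product=0
t=2: arr=0 -> substrate=1 bound=3 product=0
t=3: arr=2 -> substrate=1 bound=3 product=2
t=4: arr=0 -> substrate=0 bound=3 product=3
t=5: arr=1 -> substrate=1 bound=3 product=3
t=6: arr=0 -> substrate=0 bound=2 product=5
t=7: arr=3 -> substrate=1 bound=3 product=6
t=8: arr=3 -> substrate=4 bound=3 product=6
t=9: arr=3 -> substrate=6 bound=3 product=7
t=10: arr=0 -> substrate=4 bound=3 product=9
t=11: arr=2 -> substrate=6 bound=3 product=9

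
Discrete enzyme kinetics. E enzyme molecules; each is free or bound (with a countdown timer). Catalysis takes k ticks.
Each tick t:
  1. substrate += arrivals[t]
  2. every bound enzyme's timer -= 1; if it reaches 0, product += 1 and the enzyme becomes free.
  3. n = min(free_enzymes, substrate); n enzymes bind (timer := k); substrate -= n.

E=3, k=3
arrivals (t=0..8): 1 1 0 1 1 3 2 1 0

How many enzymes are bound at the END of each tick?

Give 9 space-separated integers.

t=0: arr=1 -> substrate=0 bound=1 product=0
t=1: arr=1 -> substrate=0 bound=2 product=0
t=2: arr=0 -> substrate=0 bound=2 product=0
t=3: arr=1 -> substrate=0 bound=2 product=1
t=4: arr=1 -> substrate=0 bound=2 product=2
t=5: arr=3 -> substrate=2 bound=3 product=2
t=6: arr=2 -> substrate=3 bound=3 product=3
t=7: arr=1 -> substrate=3 bound=3 product=4
t=8: arr=0 -> substrate=2 bound=3 product=5

Answer: 1 2 2 2 2 3 3 3 3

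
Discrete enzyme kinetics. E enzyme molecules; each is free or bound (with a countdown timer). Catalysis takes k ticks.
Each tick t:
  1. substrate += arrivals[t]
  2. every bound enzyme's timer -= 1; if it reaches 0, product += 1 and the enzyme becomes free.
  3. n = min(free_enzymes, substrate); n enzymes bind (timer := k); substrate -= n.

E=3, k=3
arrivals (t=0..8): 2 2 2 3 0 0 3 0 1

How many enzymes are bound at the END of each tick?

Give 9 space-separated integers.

t=0: arr=2 -> substrate=0 bound=2 product=0
t=1: arr=2 -> substrate=1 bound=3 product=0
t=2: arr=2 -> substrate=3 bound=3 product=0
t=3: arr=3 -> substrate=4 bound=3 product=2
t=4: arr=0 -> substrate=3 bound=3 product=3
t=5: arr=0 -> substrate=3 bound=3 product=3
t=6: arr=3 -> substrate=4 bound=3 product=5
t=7: arr=0 -> substrate=3 bound=3 product=6
t=8: arr=1 -> substrate=4 bound=3 product=6

Answer: 2 3 3 3 3 3 3 3 3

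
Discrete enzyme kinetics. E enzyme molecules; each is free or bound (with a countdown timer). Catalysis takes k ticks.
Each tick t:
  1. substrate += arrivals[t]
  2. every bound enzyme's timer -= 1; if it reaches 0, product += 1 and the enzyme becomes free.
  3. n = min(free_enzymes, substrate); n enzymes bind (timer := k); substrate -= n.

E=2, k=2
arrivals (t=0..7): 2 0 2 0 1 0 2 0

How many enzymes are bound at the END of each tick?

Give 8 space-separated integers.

t=0: arr=2 -> substrate=0 bound=2 product=0
t=1: arr=0 -> substrate=0 bound=2 product=0
t=2: arr=2 -> substrate=0 bound=2 product=2
t=3: arr=0 -> substrate=0 bound=2 product=2
t=4: arr=1 -> substrate=0 bound=1 product=4
t=5: arr=0 -> substrate=0 bound=1 product=4
t=6: arr=2 -> substrate=0 bound=2 product=5
t=7: arr=0 -> substrate=0 bound=2 product=5

Answer: 2 2 2 2 1 1 2 2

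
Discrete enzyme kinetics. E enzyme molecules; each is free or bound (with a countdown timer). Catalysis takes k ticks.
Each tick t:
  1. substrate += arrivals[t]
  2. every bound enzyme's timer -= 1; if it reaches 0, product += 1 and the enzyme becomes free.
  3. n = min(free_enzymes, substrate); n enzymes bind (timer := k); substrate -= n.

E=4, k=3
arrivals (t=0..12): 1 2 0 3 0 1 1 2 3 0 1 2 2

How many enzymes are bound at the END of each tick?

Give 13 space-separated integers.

Answer: 1 3 3 4 3 4 3 4 4 4 4 4 4

Derivation:
t=0: arr=1 -> substrate=0 bound=1 product=0
t=1: arr=2 -> substrate=0 bound=3 product=0
t=2: arr=0 -> substrate=0 bound=3 product=0
t=3: arr=3 -> substrate=1 bound=4 product=1
t=4: arr=0 -> substrate=0 bound=3 product=3
t=5: arr=1 -> substrate=0 bound=4 product=3
t=6: arr=1 -> substrate=0 bound=3 product=5
t=7: arr=2 -> substrate=0 bound=4 product=6
t=8: arr=3 -> substrate=2 bound=4 product=7
t=9: arr=0 -> substrate=1 bound=4 product=8
t=10: arr=1 -> substrate=0 bound=4 product=10
t=11: arr=2 -> substrate=1 bound=4 product=11
t=12: arr=2 -> substrate=2 bound=4 product=12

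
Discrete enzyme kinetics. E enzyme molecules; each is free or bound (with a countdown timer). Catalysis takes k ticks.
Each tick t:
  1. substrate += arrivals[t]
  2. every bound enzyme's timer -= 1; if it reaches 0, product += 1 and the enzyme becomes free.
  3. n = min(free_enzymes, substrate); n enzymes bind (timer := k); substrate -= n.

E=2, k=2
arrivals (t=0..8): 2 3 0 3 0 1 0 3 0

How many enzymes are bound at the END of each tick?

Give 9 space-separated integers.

t=0: arr=2 -> substrate=0 bound=2 product=0
t=1: arr=3 -> substrate=3 bound=2 product=0
t=2: arr=0 -> substrate=1 bound=2 product=2
t=3: arr=3 -> substrate=4 bound=2 product=2
t=4: arr=0 -> substrate=2 bound=2 product=4
t=5: arr=1 -> substrate=3 bound=2 product=4
t=6: arr=0 -> substrate=1 bound=2 product=6
t=7: arr=3 -> substrate=4 bound=2 product=6
t=8: arr=0 -> substrate=2 bound=2 product=8

Answer: 2 2 2 2 2 2 2 2 2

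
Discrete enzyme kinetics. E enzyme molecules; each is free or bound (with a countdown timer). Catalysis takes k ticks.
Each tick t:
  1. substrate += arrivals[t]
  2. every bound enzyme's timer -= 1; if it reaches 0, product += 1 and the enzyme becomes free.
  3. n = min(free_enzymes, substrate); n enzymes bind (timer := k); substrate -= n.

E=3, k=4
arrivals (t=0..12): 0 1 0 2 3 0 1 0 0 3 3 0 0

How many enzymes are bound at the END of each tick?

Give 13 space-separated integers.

t=0: arr=0 -> substrate=0 bound=0 product=0
t=1: arr=1 -> substrate=0 bound=1 product=0
t=2: arr=0 -> substrate=0 bound=1 product=0
t=3: arr=2 -> substrate=0 bound=3 product=0
t=4: arr=3 -> substrate=3 bound=3 product=0
t=5: arr=0 -> substrate=2 bound=3 product=1
t=6: arr=1 -> substrate=3 bound=3 product=1
t=7: arr=0 -> substrate=1 bound=3 product=3
t=8: arr=0 -> substrate=1 bound=3 product=3
t=9: arr=3 -> substrate=3 bound=3 product=4
t=10: arr=3 -> substrate=6 bound=3 product=4
t=11: arr=0 -> substrate=4 bound=3 product=6
t=12: arr=0 -> substrate=4 bound=3 product=6

Answer: 0 1 1 3 3 3 3 3 3 3 3 3 3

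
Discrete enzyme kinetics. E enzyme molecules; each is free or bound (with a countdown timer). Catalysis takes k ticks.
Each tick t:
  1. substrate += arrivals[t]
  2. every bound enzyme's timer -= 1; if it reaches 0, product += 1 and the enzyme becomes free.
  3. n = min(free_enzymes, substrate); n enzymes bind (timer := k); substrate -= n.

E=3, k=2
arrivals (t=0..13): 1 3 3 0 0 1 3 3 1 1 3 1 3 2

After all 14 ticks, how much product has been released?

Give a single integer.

Answer: 17

Derivation:
t=0: arr=1 -> substrate=0 bound=1 product=0
t=1: arr=3 -> substrate=1 bound=3 product=0
t=2: arr=3 -> substrate=3 bound=3 product=1
t=3: arr=0 -> substrate=1 bound=3 product=3
t=4: arr=0 -> substrate=0 bound=3 product=4
t=5: arr=1 -> substrate=0 bound=2 product=6
t=6: arr=3 -> substrate=1 bound=3 product=7
t=7: arr=3 -> substrate=3 bound=3 product=8
t=8: arr=1 -> substrate=2 bound=3 product=10
t=9: arr=1 -> substrate=2 bound=3 product=11
t=10: arr=3 -> substrate=3 bound=3 product=13
t=11: arr=1 -> substrate=3 bound=3 product=14
t=12: arr=3 -> substrate=4 bound=3 product=16
t=13: arr=2 -> substrate=5 bound=3 product=17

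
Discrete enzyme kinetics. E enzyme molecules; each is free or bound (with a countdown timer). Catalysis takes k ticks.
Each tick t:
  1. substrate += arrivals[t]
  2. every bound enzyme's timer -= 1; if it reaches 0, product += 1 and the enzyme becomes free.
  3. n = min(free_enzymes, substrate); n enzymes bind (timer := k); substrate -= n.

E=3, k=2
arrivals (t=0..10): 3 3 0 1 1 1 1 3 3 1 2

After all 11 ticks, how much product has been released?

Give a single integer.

t=0: arr=3 -> substrate=0 bound=3 product=0
t=1: arr=3 -> substrate=3 bound=3 product=0
t=2: arr=0 -> substrate=0 bound=3 product=3
t=3: arr=1 -> substrate=1 bound=3 product=3
t=4: arr=1 -> substrate=0 bound=2 product=6
t=5: arr=1 -> substrate=0 bound=3 product=6
t=6: arr=1 -> substrate=0 bound=2 product=8
t=7: arr=3 -> substrate=1 bound=3 product=9
t=8: arr=3 -> substrate=3 bound=3 product=10
t=9: arr=1 -> substrate=2 bound=3 product=12
t=10: arr=2 -> substrate=3 bound=3 product=13

Answer: 13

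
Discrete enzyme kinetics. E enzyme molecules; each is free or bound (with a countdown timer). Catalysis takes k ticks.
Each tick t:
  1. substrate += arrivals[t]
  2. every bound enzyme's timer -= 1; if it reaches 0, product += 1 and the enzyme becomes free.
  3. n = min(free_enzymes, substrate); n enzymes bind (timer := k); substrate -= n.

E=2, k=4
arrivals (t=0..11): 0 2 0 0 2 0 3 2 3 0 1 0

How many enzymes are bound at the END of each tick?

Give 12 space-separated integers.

Answer: 0 2 2 2 2 2 2 2 2 2 2 2

Derivation:
t=0: arr=0 -> substrate=0 bound=0 product=0
t=1: arr=2 -> substrate=0 bound=2 product=0
t=2: arr=0 -> substrate=0 bound=2 product=0
t=3: arr=0 -> substrate=0 bound=2 product=0
t=4: arr=2 -> substrate=2 bound=2 product=0
t=5: arr=0 -> substrate=0 bound=2 product=2
t=6: arr=3 -> substrate=3 bound=2 product=2
t=7: arr=2 -> substrate=5 bound=2 product=2
t=8: arr=3 -> substrate=8 bound=2 product=2
t=9: arr=0 -> substrate=6 bound=2 product=4
t=10: arr=1 -> substrate=7 bound=2 product=4
t=11: arr=0 -> substrate=7 bound=2 product=4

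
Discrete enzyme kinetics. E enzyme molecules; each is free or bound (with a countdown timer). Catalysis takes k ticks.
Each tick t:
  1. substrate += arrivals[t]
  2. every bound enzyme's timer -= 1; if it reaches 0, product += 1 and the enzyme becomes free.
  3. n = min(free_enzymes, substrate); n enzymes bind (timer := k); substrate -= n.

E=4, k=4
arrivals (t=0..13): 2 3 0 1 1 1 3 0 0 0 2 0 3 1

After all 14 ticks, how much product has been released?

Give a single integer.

t=0: arr=2 -> substrate=0 bound=2 product=0
t=1: arr=3 -> substrate=1 bound=4 product=0
t=2: arr=0 -> substrate=1 bound=4 product=0
t=3: arr=1 -> substrate=2 bound=4 product=0
t=4: arr=1 -> substrate=1 bound=4 product=2
t=5: arr=1 -> substrate=0 bound=4 product=4
t=6: arr=3 -> substrate=3 bound=4 product=4
t=7: arr=0 -> substrate=3 bound=4 product=4
t=8: arr=0 -> substrate=1 bound=4 product=6
t=9: arr=0 -> substrate=0 bound=3 product=8
t=10: arr=2 -> substrate=1 bound=4 product=8
t=11: arr=0 -> substrate=1 bound=4 product=8
t=12: arr=3 -> substrate=2 bound=4 product=10
t=13: arr=1 -> substrate=2 bound=4 product=11

Answer: 11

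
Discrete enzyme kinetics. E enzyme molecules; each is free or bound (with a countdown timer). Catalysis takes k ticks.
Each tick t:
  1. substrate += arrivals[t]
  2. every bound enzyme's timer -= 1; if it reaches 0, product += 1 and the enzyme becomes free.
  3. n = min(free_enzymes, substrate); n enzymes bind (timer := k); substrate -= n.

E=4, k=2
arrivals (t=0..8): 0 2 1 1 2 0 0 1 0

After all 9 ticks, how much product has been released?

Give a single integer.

t=0: arr=0 -> substrate=0 bound=0 product=0
t=1: arr=2 -> substrate=0 bound=2 product=0
t=2: arr=1 -> substrate=0 bound=3 product=0
t=3: arr=1 -> substrate=0 bound=2 product=2
t=4: arr=2 -> substrate=0 bound=3 product=3
t=5: arr=0 -> substrate=0 bound=2 product=4
t=6: arr=0 -> substrate=0 bound=0 product=6
t=7: arr=1 -> substrate=0 bound=1 product=6
t=8: arr=0 -> substrate=0 bound=1 product=6

Answer: 6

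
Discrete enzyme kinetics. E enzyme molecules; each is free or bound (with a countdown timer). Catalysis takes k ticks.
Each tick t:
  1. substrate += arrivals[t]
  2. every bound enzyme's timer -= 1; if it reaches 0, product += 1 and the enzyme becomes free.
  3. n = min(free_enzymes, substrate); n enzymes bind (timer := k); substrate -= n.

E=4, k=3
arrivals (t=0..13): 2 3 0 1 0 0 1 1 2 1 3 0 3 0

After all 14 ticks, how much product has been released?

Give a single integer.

Answer: 12

Derivation:
t=0: arr=2 -> substrate=0 bound=2 product=0
t=1: arr=3 -> substrate=1 bound=4 product=0
t=2: arr=0 -> substrate=1 bound=4 product=0
t=3: arr=1 -> substrate=0 bound=4 product=2
t=4: arr=0 -> substrate=0 bound=2 product=4
t=5: arr=0 -> substrate=0 bound=2 product=4
t=6: arr=1 -> substrate=0 bound=1 product=6
t=7: arr=1 -> substrate=0 bound=2 product=6
t=8: arr=2 -> substrate=0 bound=4 product=6
t=9: arr=1 -> substrate=0 bound=4 product=7
t=10: arr=3 -> substrate=2 bound=4 product=8
t=11: arr=0 -> substrate=0 bound=4 product=10
t=12: arr=3 -> substrate=2 bound=4 product=11
t=13: arr=0 -> substrate=1 bound=4 product=12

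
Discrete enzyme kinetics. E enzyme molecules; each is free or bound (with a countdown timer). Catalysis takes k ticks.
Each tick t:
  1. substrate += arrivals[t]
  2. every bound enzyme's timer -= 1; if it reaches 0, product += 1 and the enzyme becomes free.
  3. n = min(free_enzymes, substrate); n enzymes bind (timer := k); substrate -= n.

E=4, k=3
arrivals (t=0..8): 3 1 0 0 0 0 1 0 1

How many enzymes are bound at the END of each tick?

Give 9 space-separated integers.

t=0: arr=3 -> substrate=0 bound=3 product=0
t=1: arr=1 -> substrate=0 bound=4 product=0
t=2: arr=0 -> substrate=0 bound=4 product=0
t=3: arr=0 -> substrate=0 bound=1 product=3
t=4: arr=0 -> substrate=0 bound=0 product=4
t=5: arr=0 -> substrate=0 bound=0 product=4
t=6: arr=1 -> substrate=0 bound=1 product=4
t=7: arr=0 -> substrate=0 bound=1 product=4
t=8: arr=1 -> substrate=0 bound=2 product=4

Answer: 3 4 4 1 0 0 1 1 2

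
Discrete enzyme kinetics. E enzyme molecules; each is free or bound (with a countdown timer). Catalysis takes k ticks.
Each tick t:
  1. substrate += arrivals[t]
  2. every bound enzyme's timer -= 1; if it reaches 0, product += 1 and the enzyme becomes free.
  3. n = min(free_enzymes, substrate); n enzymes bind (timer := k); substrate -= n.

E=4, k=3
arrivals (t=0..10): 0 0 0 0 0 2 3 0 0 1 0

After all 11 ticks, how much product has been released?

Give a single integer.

t=0: arr=0 -> substrate=0 bound=0 product=0
t=1: arr=0 -> substrate=0 bound=0 product=0
t=2: arr=0 -> substrate=0 bound=0 product=0
t=3: arr=0 -> substrate=0 bound=0 product=0
t=4: arr=0 -> substrate=0 bound=0 product=0
t=5: arr=2 -> substrate=0 bound=2 product=0
t=6: arr=3 -> substrate=1 bound=4 product=0
t=7: arr=0 -> substrate=1 bound=4 product=0
t=8: arr=0 -> substrate=0 bound=3 product=2
t=9: arr=1 -> substrate=0 bound=2 product=4
t=10: arr=0 -> substrate=0 bound=2 product=4

Answer: 4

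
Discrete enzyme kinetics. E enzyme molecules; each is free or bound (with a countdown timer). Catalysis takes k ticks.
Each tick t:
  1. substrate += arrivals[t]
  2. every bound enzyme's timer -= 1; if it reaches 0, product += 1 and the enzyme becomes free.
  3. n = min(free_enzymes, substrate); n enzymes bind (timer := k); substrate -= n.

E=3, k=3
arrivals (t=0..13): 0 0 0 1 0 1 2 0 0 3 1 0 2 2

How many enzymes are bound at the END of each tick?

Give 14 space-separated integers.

t=0: arr=0 -> substrate=0 bound=0 product=0
t=1: arr=0 -> substrate=0 bound=0 product=0
t=2: arr=0 -> substrate=0 bound=0 product=0
t=3: arr=1 -> substrate=0 bound=1 product=0
t=4: arr=0 -> substrate=0 bound=1 product=0
t=5: arr=1 -> substrate=0 bound=2 product=0
t=6: arr=2 -> substrate=0 bound=3 product=1
t=7: arr=0 -> substrate=0 bound=3 product=1
t=8: arr=0 -> substrate=0 bound=2 product=2
t=9: arr=3 -> substrate=0 bound=3 product=4
t=10: arr=1 -> substrate=1 bound=3 product=4
t=11: arr=0 -> substrate=1 bound=3 product=4
t=12: arr=2 -> substrate=0 bound=3 product=7
t=13: arr=2 -> substrate=2 bound=3 product=7

Answer: 0 0 0 1 1 2 3 3 2 3 3 3 3 3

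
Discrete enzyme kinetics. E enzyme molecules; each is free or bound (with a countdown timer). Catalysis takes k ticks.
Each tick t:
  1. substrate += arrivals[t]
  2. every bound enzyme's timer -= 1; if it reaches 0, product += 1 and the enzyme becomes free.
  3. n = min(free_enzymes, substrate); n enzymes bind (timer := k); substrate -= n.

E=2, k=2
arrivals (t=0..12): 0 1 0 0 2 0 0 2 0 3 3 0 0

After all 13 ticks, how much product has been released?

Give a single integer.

Answer: 7

Derivation:
t=0: arr=0 -> substrate=0 bound=0 product=0
t=1: arr=1 -> substrate=0 bound=1 product=0
t=2: arr=0 -> substrate=0 bound=1 product=0
t=3: arr=0 -> substrate=0 bound=0 product=1
t=4: arr=2 -> substrate=0 bound=2 product=1
t=5: arr=0 -> substrate=0 bound=2 product=1
t=6: arr=0 -> substrate=0 bound=0 product=3
t=7: arr=2 -> substrate=0 bound=2 product=3
t=8: arr=0 -> substrate=0 bound=2 product=3
t=9: arr=3 -> substrate=1 bound=2 product=5
t=10: arr=3 -> substrate=4 bound=2 product=5
t=11: arr=0 -> substrate=2 bound=2 product=7
t=12: arr=0 -> substrate=2 bound=2 product=7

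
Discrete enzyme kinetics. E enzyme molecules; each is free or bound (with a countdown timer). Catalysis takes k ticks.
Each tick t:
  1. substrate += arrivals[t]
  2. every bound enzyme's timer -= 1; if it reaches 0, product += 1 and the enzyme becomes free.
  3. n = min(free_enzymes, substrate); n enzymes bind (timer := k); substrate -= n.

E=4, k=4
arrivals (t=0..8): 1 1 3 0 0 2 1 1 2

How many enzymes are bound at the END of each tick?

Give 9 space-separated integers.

t=0: arr=1 -> substrate=0 bound=1 product=0
t=1: arr=1 -> substrate=0 bound=2 product=0
t=2: arr=3 -> substrate=1 bound=4 product=0
t=3: arr=0 -> substrate=1 bound=4 product=0
t=4: arr=0 -> substrate=0 bound=4 product=1
t=5: arr=2 -> substrate=1 bound=4 product=2
t=6: arr=1 -> substrate=0 bound=4 product=4
t=7: arr=1 -> substrate=1 bound=4 product=4
t=8: arr=2 -> substrate=2 bound=4 product=5

Answer: 1 2 4 4 4 4 4 4 4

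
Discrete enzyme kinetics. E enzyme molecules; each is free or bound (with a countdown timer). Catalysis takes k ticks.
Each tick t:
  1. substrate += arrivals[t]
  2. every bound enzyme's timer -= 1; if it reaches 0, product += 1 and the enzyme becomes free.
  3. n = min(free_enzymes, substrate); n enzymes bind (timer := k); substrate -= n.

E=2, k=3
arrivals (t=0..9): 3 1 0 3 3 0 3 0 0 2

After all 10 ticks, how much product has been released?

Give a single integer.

Answer: 6

Derivation:
t=0: arr=3 -> substrate=1 bound=2 product=0
t=1: arr=1 -> substrate=2 bound=2 product=0
t=2: arr=0 -> substrate=2 bound=2 product=0
t=3: arr=3 -> substrate=3 bound=2 product=2
t=4: arr=3 -> substrate=6 bound=2 product=2
t=5: arr=0 -> substrate=6 bound=2 product=2
t=6: arr=3 -> substrate=7 bound=2 product=4
t=7: arr=0 -> substrate=7 bound=2 product=4
t=8: arr=0 -> substrate=7 bound=2 product=4
t=9: arr=2 -> substrate=7 bound=2 product=6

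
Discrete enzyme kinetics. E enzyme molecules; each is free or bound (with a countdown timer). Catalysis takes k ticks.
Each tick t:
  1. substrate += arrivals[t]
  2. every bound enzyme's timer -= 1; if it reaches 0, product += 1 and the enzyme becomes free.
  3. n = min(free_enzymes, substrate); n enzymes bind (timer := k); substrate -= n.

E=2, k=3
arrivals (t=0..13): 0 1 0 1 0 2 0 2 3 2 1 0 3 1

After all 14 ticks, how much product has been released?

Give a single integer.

t=0: arr=0 -> substrate=0 bound=0 product=0
t=1: arr=1 -> substrate=0 bound=1 product=0
t=2: arr=0 -> substrate=0 bound=1 product=0
t=3: arr=1 -> substrate=0 bound=2 product=0
t=4: arr=0 -> substrate=0 bound=1 product=1
t=5: arr=2 -> substrate=1 bound=2 product=1
t=6: arr=0 -> substrate=0 bound=2 product=2
t=7: arr=2 -> substrate=2 bound=2 product=2
t=8: arr=3 -> substrate=4 bound=2 product=3
t=9: arr=2 -> substrate=5 bound=2 product=4
t=10: arr=1 -> substrate=6 bound=2 product=4
t=11: arr=0 -> substrate=5 bound=2 product=5
t=12: arr=3 -> substrate=7 bound=2 product=6
t=13: arr=1 -> substrate=8 bound=2 product=6

Answer: 6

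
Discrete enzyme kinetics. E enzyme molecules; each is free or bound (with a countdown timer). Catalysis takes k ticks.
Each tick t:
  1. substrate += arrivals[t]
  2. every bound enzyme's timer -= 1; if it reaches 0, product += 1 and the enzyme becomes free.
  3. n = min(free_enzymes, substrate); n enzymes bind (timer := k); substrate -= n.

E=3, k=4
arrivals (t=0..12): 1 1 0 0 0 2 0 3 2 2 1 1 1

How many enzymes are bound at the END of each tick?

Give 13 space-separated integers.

Answer: 1 2 2 2 1 2 2 3 3 3 3 3 3

Derivation:
t=0: arr=1 -> substrate=0 bound=1 product=0
t=1: arr=1 -> substrate=0 bound=2 product=0
t=2: arr=0 -> substrate=0 bound=2 product=0
t=3: arr=0 -> substrate=0 bound=2 product=0
t=4: arr=0 -> substrate=0 bound=1 product=1
t=5: arr=2 -> substrate=0 bound=2 product=2
t=6: arr=0 -> substrate=0 bound=2 product=2
t=7: arr=3 -> substrate=2 bound=3 product=2
t=8: arr=2 -> substrate=4 bound=3 product=2
t=9: arr=2 -> substrate=4 bound=3 product=4
t=10: arr=1 -> substrate=5 bound=3 product=4
t=11: arr=1 -> substrate=5 bound=3 product=5
t=12: arr=1 -> substrate=6 bound=3 product=5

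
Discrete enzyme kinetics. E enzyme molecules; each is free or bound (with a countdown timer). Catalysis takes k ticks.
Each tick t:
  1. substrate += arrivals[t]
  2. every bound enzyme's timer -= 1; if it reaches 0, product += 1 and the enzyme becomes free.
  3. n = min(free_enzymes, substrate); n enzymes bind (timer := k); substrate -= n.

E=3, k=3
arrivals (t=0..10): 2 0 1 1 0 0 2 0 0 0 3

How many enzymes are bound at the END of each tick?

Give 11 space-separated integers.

t=0: arr=2 -> substrate=0 bound=2 product=0
t=1: arr=0 -> substrate=0 bound=2 product=0
t=2: arr=1 -> substrate=0 bound=3 product=0
t=3: arr=1 -> substrate=0 bound=2 product=2
t=4: arr=0 -> substrate=0 bound=2 product=2
t=5: arr=0 -> substrate=0 bound=1 product=3
t=6: arr=2 -> substrate=0 bound=2 product=4
t=7: arr=0 -> substrate=0 bound=2 product=4
t=8: arr=0 -> substrate=0 bound=2 product=4
t=9: arr=0 -> substrate=0 bound=0 product=6
t=10: arr=3 -> substrate=0 bound=3 product=6

Answer: 2 2 3 2 2 1 2 2 2 0 3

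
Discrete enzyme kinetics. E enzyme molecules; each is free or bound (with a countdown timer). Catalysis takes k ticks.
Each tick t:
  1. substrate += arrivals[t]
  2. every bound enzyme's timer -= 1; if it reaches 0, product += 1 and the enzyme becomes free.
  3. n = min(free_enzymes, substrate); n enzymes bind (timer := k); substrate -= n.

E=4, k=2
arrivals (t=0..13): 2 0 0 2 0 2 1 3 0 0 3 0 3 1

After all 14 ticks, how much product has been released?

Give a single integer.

t=0: arr=2 -> substrate=0 bound=2 product=0
t=1: arr=0 -> substrate=0 bound=2 product=0
t=2: arr=0 -> substrate=0 bound=0 product=2
t=3: arr=2 -> substrate=0 bound=2 product=2
t=4: arr=0 -> substrate=0 bound=2 product=2
t=5: arr=2 -> substrate=0 bound=2 product=4
t=6: arr=1 -> substrate=0 bound=3 product=4
t=7: arr=3 -> substrate=0 bound=4 product=6
t=8: arr=0 -> substrate=0 bound=3 product=7
t=9: arr=0 -> substrate=0 bound=0 product=10
t=10: arr=3 -> substrate=0 bound=3 product=10
t=11: arr=0 -> substrate=0 bound=3 product=10
t=12: arr=3 -> substrate=0 bound=3 product=13
t=13: arr=1 -> substrate=0 bound=4 product=13

Answer: 13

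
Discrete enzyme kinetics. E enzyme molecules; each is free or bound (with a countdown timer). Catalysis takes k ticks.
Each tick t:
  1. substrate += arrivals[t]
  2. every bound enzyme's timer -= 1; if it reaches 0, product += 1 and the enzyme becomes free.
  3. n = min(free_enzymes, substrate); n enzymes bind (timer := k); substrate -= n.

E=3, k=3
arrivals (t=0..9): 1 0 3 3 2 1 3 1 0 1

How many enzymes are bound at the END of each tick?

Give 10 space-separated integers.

t=0: arr=1 -> substrate=0 bound=1 product=0
t=1: arr=0 -> substrate=0 bound=1 product=0
t=2: arr=3 -> substrate=1 bound=3 product=0
t=3: arr=3 -> substrate=3 bound=3 product=1
t=4: arr=2 -> substrate=5 bound=3 product=1
t=5: arr=1 -> substrate=4 bound=3 product=3
t=6: arr=3 -> substrate=6 bound=3 product=4
t=7: arr=1 -> substrate=7 bound=3 product=4
t=8: arr=0 -> substrate=5 bound=3 product=6
t=9: arr=1 -> substrate=5 bound=3 product=7

Answer: 1 1 3 3 3 3 3 3 3 3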